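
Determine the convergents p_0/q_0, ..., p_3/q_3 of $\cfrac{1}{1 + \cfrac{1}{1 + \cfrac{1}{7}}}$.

Using the convergent recurrence p_i = a_i*p_{i-1} + p_{i-2}, q_i = a_i*q_{i-1} + q_{i-2} with p_{-2}=0, p_{-1}=1, q_{-2}=1, q_{-1}=0:
  i=0: a_0=0, p_0 = 0*1 + 0 = 0, q_0 = 0*0 + 1 = 1.
  i=1: a_1=1, p_1 = 1*0 + 1 = 1, q_1 = 1*1 + 0 = 1.
  i=2: a_2=1, p_2 = 1*1 + 0 = 1, q_2 = 1*1 + 1 = 2.
  i=3: a_3=7, p_3 = 7*1 + 1 = 8, q_3 = 7*2 + 1 = 15.

0/1, 1/1, 1/2, 8/15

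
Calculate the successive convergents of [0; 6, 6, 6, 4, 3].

Using the convergent recurrence p_i = a_i*p_{i-1} + p_{i-2}, q_i = a_i*q_{i-1} + q_{i-2} with p_{-2}=0, p_{-1}=1, q_{-2}=1, q_{-1}=0:
  i=0: a_0=0, p_0 = 0*1 + 0 = 0, q_0 = 0*0 + 1 = 1.
  i=1: a_1=6, p_1 = 6*0 + 1 = 1, q_1 = 6*1 + 0 = 6.
  i=2: a_2=6, p_2 = 6*1 + 0 = 6, q_2 = 6*6 + 1 = 37.
  i=3: a_3=6, p_3 = 6*6 + 1 = 37, q_3 = 6*37 + 6 = 228.
  i=4: a_4=4, p_4 = 4*37 + 6 = 154, q_4 = 4*228 + 37 = 949.
  i=5: a_5=3, p_5 = 3*154 + 37 = 499, q_5 = 3*949 + 228 = 3075.

0/1, 1/6, 6/37, 37/228, 154/949, 499/3075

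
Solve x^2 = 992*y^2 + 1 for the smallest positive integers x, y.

(x, y) = (63, 2)

First expand sqrt(992) as a continued fraction. With x_i = (sqrt(992) + m_i)/d_i and (m_0, d_0) = (0, 1): a_0 = floor(sqrt(992)) = 31, since 31^2 = 961 <= 992 < 1024 = 32^2.
Iterate m_{i+1} = d_i*a_i - m_i, d_{i+1} = (992 - m_{i+1}^2)/d_i, a_{i+1} = floor((a_0 + m_{i+1})/d_{i+1}):
  m_1 = 1*31 - 0 = 31, d_1 = (992 - 31^2)/1 = 31/1 = 31, a_1 = floor((31 + 31)/31) = 2.
  m_2 = 31*2 - 31 = 31, d_2 = (992 - 31^2)/31 = 31/31 = 1, a_2 = floor((31 + 31)/1) = 62.
  m_3 = 1*62 - 31 = 31, d_3 = (992 - 31^2)/1 = 31/1 = 31: (m_3, d_3) = (m_1, d_1) = (31, 31), so from here the quotients repeat a_1, a_2; the period length is 2.
So sqrt(992) = [31; (2, 62)] with period length k = 2.
k is even, so the fundamental solution of x^2 - 992y^2 = 1 is (p_{k-1}, q_{k-1}) = (p_1, q_1); compute convergents through index 1.
Convergents (p_i = a_i*p_{i-1} + p_{i-2}, q_i = a_i*q_{i-1} + q_{i-2} with p_{-2}=0, p_{-1}=1, q_{-2}=1, q_{-1}=0):
  i=0: a_0=31, p_0 = 31*1 + 0 = 31, q_0 = 31*0 + 1 = 1.
  i=1: a_1=2, p_1 = 2*31 + 1 = 63, q_1 = 2*1 + 0 = 2.
Check: 63^2 - 992*2^2 = 3969 - 3968 = 1, so (x, y) = (63, 2) solves the equation, and by the theorem it is the least positive solution.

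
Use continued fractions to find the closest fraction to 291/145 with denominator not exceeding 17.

2/1

Expand x = 291/145 as a continued fraction with the Euclidean algorithm:
  291 = 2*145 + 1, so a_0 = 2.
  145 = 145*1 + 0, so a_1 = 145.
so x = [2; 145].
Convergents (p_i = a_i*p_{i-1} + p_{i-2}, q_i = a_i*q_{i-1} + q_{i-2} with p_{-2}=0, p_{-1}=1, q_{-2}=1, q_{-1}=0), until the denominator exceeds 17:
  i=0: a_0=2, p_0 = 2*1 + 0 = 2, q_0 = 2*0 + 1 = 1.
  i=1: a_1=145, p_1 = 145*2 + 1 = 291, q_1 = 145*1 + 0 = 145.
q_1 = 145 > 17, so the last convergent with denominator <= 17 is p_0/q_0 = 2/1.
The closest fraction with denominator <= 17 is either p_0/q_0 or the intermediate fraction (k*p_0 + p_{-1})/(k*q_0 + q_{-1}) with the largest k >= 1 whose denominator stays <= 17; these approach x as k grows, and every other convergent or intermediate fraction in range is farther away.
Largest k: floor((17 - q_{-1})/q_0) = floor((17 - 0)/1) = 17 (using the seeds p_{-1} = 1, q_{-1} = 0).
That gives (17*2 + 1)/(17*1 + 0) = 35/17.
Compare the errors: |x - 2/1| = |291*1 - 2*145|/(145*1) = 1/145, and |x - 35/17| = |291*17 - 35*145|/(145*17) = 128/2465.
Cross-multiplying, 1*2465 = 2465 < 18560 = 128*145, so 1/145 is smaller: the convergent 2/1 is closer to x than 35/17.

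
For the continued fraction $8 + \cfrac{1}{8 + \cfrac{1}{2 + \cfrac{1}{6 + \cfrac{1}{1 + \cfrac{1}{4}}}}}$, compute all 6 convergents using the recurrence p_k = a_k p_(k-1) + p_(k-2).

8/1, 65/8, 138/17, 893/110, 1031/127, 5017/618

Using the convergent recurrence p_i = a_i*p_{i-1} + p_{i-2}, q_i = a_i*q_{i-1} + q_{i-2} with p_{-2}=0, p_{-1}=1, q_{-2}=1, q_{-1}=0:
  i=0: a_0=8, p_0 = 8*1 + 0 = 8, q_0 = 8*0 + 1 = 1.
  i=1: a_1=8, p_1 = 8*8 + 1 = 65, q_1 = 8*1 + 0 = 8.
  i=2: a_2=2, p_2 = 2*65 + 8 = 138, q_2 = 2*8 + 1 = 17.
  i=3: a_3=6, p_3 = 6*138 + 65 = 893, q_3 = 6*17 + 8 = 110.
  i=4: a_4=1, p_4 = 1*893 + 138 = 1031, q_4 = 1*110 + 17 = 127.
  i=5: a_5=4, p_5 = 4*1031 + 893 = 5017, q_5 = 4*127 + 110 = 618.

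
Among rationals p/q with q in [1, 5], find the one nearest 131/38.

17/5

Expand x = 131/38 as a continued fraction with the Euclidean algorithm:
  131 = 3*38 + 17, so a_0 = 3.
  38 = 2*17 + 4, so a_1 = 2.
  17 = 4*4 + 1, so a_2 = 4.
  4 = 4*1 + 0, so a_3 = 4.
so x = [3; 2, 4, 4].
Convergents (p_i = a_i*p_{i-1} + p_{i-2}, q_i = a_i*q_{i-1} + q_{i-2} with p_{-2}=0, p_{-1}=1, q_{-2}=1, q_{-1}=0), until the denominator exceeds 5:
  i=0: a_0=3, p_0 = 3*1 + 0 = 3, q_0 = 3*0 + 1 = 1.
  i=1: a_1=2, p_1 = 2*3 + 1 = 7, q_1 = 2*1 + 0 = 2.
  i=2: a_2=4, p_2 = 4*7 + 3 = 31, q_2 = 4*2 + 1 = 9.
q_2 = 9 > 5, so the last convergent with denominator <= 5 is p_1/q_1 = 7/2.
The closest fraction with denominator <= 5 is either p_1/q_1 or the intermediate fraction (k*p_1 + p_0)/(k*q_1 + q_0) with the largest k >= 1 whose denominator stays <= 5; these approach x as k grows, and every other convergent or intermediate fraction in range is farther away.
Largest k: floor((5 - q_0)/q_1) = floor((5 - 1)/2) = 2.
That gives (2*7 + 3)/(2*2 + 1) = 17/5.
Compare the errors: |x - 7/2| = |131*2 - 7*38|/(38*2) = 4/76, and |x - 17/5| = |131*5 - 17*38|/(38*5) = 9/190.
Cross-multiplying, 9*76 = 684 < 760 = 4*190, so 9/190 is smaller: the intermediate fraction 17/5 is closer to x than 7/2.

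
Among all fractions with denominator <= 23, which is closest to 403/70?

Expand x = 403/70 as a continued fraction with the Euclidean algorithm:
  403 = 5*70 + 53, so a_0 = 5.
  70 = 1*53 + 17, so a_1 = 1.
  53 = 3*17 + 2, so a_2 = 3.
  17 = 8*2 + 1, so a_3 = 8.
  2 = 2*1 + 0, so a_4 = 2.
so x = [5; 1, 3, 8, 2].
Convergents (p_i = a_i*p_{i-1} + p_{i-2}, q_i = a_i*q_{i-1} + q_{i-2} with p_{-2}=0, p_{-1}=1, q_{-2}=1, q_{-1}=0), until the denominator exceeds 23:
  i=0: a_0=5, p_0 = 5*1 + 0 = 5, q_0 = 5*0 + 1 = 1.
  i=1: a_1=1, p_1 = 1*5 + 1 = 6, q_1 = 1*1 + 0 = 1.
  i=2: a_2=3, p_2 = 3*6 + 5 = 23, q_2 = 3*1 + 1 = 4.
  i=3: a_3=8, p_3 = 8*23 + 6 = 190, q_3 = 8*4 + 1 = 33.
q_3 = 33 > 23, so the last convergent with denominator <= 23 is p_2/q_2 = 23/4.
The closest fraction with denominator <= 23 is either p_2/q_2 or the intermediate fraction (k*p_2 + p_1)/(k*q_2 + q_1) with the largest k >= 1 whose denominator stays <= 23; these approach x as k grows, and every other convergent or intermediate fraction in range is farther away.
Largest k: floor((23 - q_1)/q_2) = floor((23 - 1)/4) = 5.
That gives (5*23 + 6)/(5*4 + 1) = 121/21.
Compare the errors: |x - 23/4| = |403*4 - 23*70|/(70*4) = 2/280, and |x - 121/21| = |403*21 - 121*70|/(70*21) = 7/1470.
Cross-multiplying, 7*280 = 1960 < 2940 = 2*1470, so 7/1470 is smaller: the intermediate fraction 121/21 is closer to x than 23/4.

121/21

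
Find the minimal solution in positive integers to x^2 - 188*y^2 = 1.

First expand sqrt(188) as a continued fraction. With x_i = (sqrt(188) + m_i)/d_i and (m_0, d_0) = (0, 1): a_0 = floor(sqrt(188)) = 13, since 13^2 = 169 <= 188 < 196 = 14^2.
Iterate m_{i+1} = d_i*a_i - m_i, d_{i+1} = (188 - m_{i+1}^2)/d_i, a_{i+1} = floor((a_0 + m_{i+1})/d_{i+1}):
  m_1 = 1*13 - 0 = 13, d_1 = (188 - 13^2)/1 = 19/1 = 19, a_1 = floor((13 + 13)/19) = 1.
  m_2 = 19*1 - 13 = 6, d_2 = (188 - 6^2)/19 = 152/19 = 8, a_2 = floor((13 + 6)/8) = 2.
  m_3 = 8*2 - 6 = 10, d_3 = (188 - 10^2)/8 = 88/8 = 11, a_3 = floor((13 + 10)/11) = 2.
  m_4 = 11*2 - 10 = 12, d_4 = (188 - 12^2)/11 = 44/11 = 4, a_4 = floor((13 + 12)/4) = 6.
  m_5 = 4*6 - 12 = 12, d_5 = (188 - 12^2)/4 = 44/4 = 11, a_5 = floor((13 + 12)/11) = 2.
  m_6 = 11*2 - 12 = 10, d_6 = (188 - 10^2)/11 = 88/11 = 8, a_6 = floor((13 + 10)/8) = 2.
  m_7 = 8*2 - 10 = 6, d_7 = (188 - 6^2)/8 = 152/8 = 19, a_7 = floor((13 + 6)/19) = 1.
  m_8 = 19*1 - 6 = 13, d_8 = (188 - 13^2)/19 = 19/19 = 1, a_8 = floor((13 + 13)/1) = 26.
  m_9 = 1*26 - 13 = 13, d_9 = (188 - 13^2)/1 = 19/1 = 19: (m_9, d_9) = (m_1, d_1) = (13, 19), so from here the quotients repeat a_1, ..., a_8; the period length is 8.
So sqrt(188) = [13; (1, 2, 2, 6, 2, 2, 1, 26)] with period length k = 8.
k is even, so the fundamental solution of x^2 - 188y^2 = 1 is (p_{k-1}, q_{k-1}) = (p_7, q_7); compute convergents through index 7.
Convergents (p_i = a_i*p_{i-1} + p_{i-2}, q_i = a_i*q_{i-1} + q_{i-2} with p_{-2}=0, p_{-1}=1, q_{-2}=1, q_{-1}=0):
  i=0: a_0=13, p_0 = 13*1 + 0 = 13, q_0 = 13*0 + 1 = 1.
  i=1: a_1=1, p_1 = 1*13 + 1 = 14, q_1 = 1*1 + 0 = 1.
  i=2: a_2=2, p_2 = 2*14 + 13 = 41, q_2 = 2*1 + 1 = 3.
  i=3: a_3=2, p_3 = 2*41 + 14 = 96, q_3 = 2*3 + 1 = 7.
  i=4: a_4=6, p_4 = 6*96 + 41 = 617, q_4 = 6*7 + 3 = 45.
  i=5: a_5=2, p_5 = 2*617 + 96 = 1330, q_5 = 2*45 + 7 = 97.
  i=6: a_6=2, p_6 = 2*1330 + 617 = 3277, q_6 = 2*97 + 45 = 239.
  i=7: a_7=1, p_7 = 1*3277 + 1330 = 4607, q_7 = 1*239 + 97 = 336.
Check: 4607^2 - 188*336^2 = 21224449 - 21224448 = 1, so (x, y) = (4607, 336) solves the equation, and by the theorem it is the least positive solution.

(x, y) = (4607, 336)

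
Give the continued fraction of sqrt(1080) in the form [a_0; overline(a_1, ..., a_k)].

Write x_i = (sqrt(1080) + m_i)/d_i with (m_0, d_0) = (0, 1). a_0 = floor(sqrt(1080)) = 32, since 32^2 = 1024 <= 1080 < 1089 = 33^2.
Iterate m_{i+1} = d_i*a_i - m_i, d_{i+1} = (1080 - m_{i+1}^2)/d_i, a_{i+1} = floor((a_0 + m_{i+1})/d_{i+1}):
  m_1 = 1*32 - 0 = 32, d_1 = (1080 - 32^2)/1 = 56/1 = 56, a_1 = floor((32 + 32)/56) = 1.
  m_2 = 56*1 - 32 = 24, d_2 = (1080 - 24^2)/56 = 504/56 = 9, a_2 = floor((32 + 24)/9) = 6.
  m_3 = 9*6 - 24 = 30, d_3 = (1080 - 30^2)/9 = 180/9 = 20, a_3 = floor((32 + 30)/20) = 3.
  m_4 = 20*3 - 30 = 30, d_4 = (1080 - 30^2)/20 = 180/20 = 9, a_4 = floor((32 + 30)/9) = 6.
  m_5 = 9*6 - 30 = 24, d_5 = (1080 - 24^2)/9 = 504/9 = 56, a_5 = floor((32 + 24)/56) = 1.
  m_6 = 56*1 - 24 = 32, d_6 = (1080 - 32^2)/56 = 56/56 = 1, a_6 = floor((32 + 32)/1) = 64.
  m_7 = 1*64 - 32 = 32, d_7 = (1080 - 32^2)/1 = 56/1 = 56: (m_7, d_7) = (m_1, d_1) = (32, 56), so from here the quotients repeat a_1, ..., a_6; the period length is 6.
Hence the expansion of sqrt(1080) is a_0 = 32 followed by the repeating block 1, 6, 3, 6, 1, 64 (period 6).

[32; overline(1, 6, 3, 6, 1, 64)]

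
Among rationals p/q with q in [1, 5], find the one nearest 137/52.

8/3

Expand x = 137/52 as a continued fraction with the Euclidean algorithm:
  137 = 2*52 + 33, so a_0 = 2.
  52 = 1*33 + 19, so a_1 = 1.
  33 = 1*19 + 14, so a_2 = 1.
  19 = 1*14 + 5, so a_3 = 1.
  14 = 2*5 + 4, so a_4 = 2.
  5 = 1*4 + 1, so a_5 = 1.
  4 = 4*1 + 0, so a_6 = 4.
so x = [2; 1, 1, 1, 2, 1, 4].
Convergents (p_i = a_i*p_{i-1} + p_{i-2}, q_i = a_i*q_{i-1} + q_{i-2} with p_{-2}=0, p_{-1}=1, q_{-2}=1, q_{-1}=0), until the denominator exceeds 5:
  i=0: a_0=2, p_0 = 2*1 + 0 = 2, q_0 = 2*0 + 1 = 1.
  i=1: a_1=1, p_1 = 1*2 + 1 = 3, q_1 = 1*1 + 0 = 1.
  i=2: a_2=1, p_2 = 1*3 + 2 = 5, q_2 = 1*1 + 1 = 2.
  i=3: a_3=1, p_3 = 1*5 + 3 = 8, q_3 = 1*2 + 1 = 3.
  i=4: a_4=2, p_4 = 2*8 + 5 = 21, q_4 = 2*3 + 2 = 8.
q_4 = 8 > 5, so the last convergent with denominator <= 5 is p_3/q_3 = 8/3.
The closest fraction with denominator <= 5 is either p_3/q_3 or the intermediate fraction (k*p_3 + p_2)/(k*q_3 + q_2) with the largest k >= 1 whose denominator stays <= 5; these approach x as k grows, and every other convergent or intermediate fraction in range is farther away.
Largest k: floor((5 - q_2)/q_3) = floor((5 - 2)/3) = 1.
That gives (1*8 + 5)/(1*3 + 2) = 13/5.
Compare the errors: |x - 8/3| = |137*3 - 8*52|/(52*3) = 5/156, and |x - 13/5| = |137*5 - 13*52|/(52*5) = 9/260.
Cross-multiplying, 5*260 = 1300 < 1404 = 9*156, so 5/156 is smaller: the convergent 8/3 is closer to x than 13/5.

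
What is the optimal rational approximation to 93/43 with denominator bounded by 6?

13/6

Expand x = 93/43 as a continued fraction with the Euclidean algorithm:
  93 = 2*43 + 7, so a_0 = 2.
  43 = 6*7 + 1, so a_1 = 6.
  7 = 7*1 + 0, so a_2 = 7.
so x = [2; 6, 7].
Convergents (p_i = a_i*p_{i-1} + p_{i-2}, q_i = a_i*q_{i-1} + q_{i-2} with p_{-2}=0, p_{-1}=1, q_{-2}=1, q_{-1}=0), until the denominator exceeds 6:
  i=0: a_0=2, p_0 = 2*1 + 0 = 2, q_0 = 2*0 + 1 = 1.
  i=1: a_1=6, p_1 = 6*2 + 1 = 13, q_1 = 6*1 + 0 = 6.
  i=2: a_2=7, p_2 = 7*13 + 2 = 93, q_2 = 7*6 + 1 = 43.
q_2 = 43 > 6, so the last convergent with denominator <= 6 is p_1/q_1 = 13/6.
The closest fraction with denominator <= 6 is either p_1/q_1 or the intermediate fraction (k*p_1 + p_0)/(k*q_1 + q_0) with the largest k >= 1 whose denominator stays <= 6; these approach x as k grows, and every other convergent or intermediate fraction in range is farther away.
Largest k: floor((6 - q_0)/q_1) = floor((6 - 1)/6) = 0.
Since k = 0, no intermediate fraction beyond p_1/q_1 has denominator <= 6, so the convergent 13/6 is the closest (its error is |93*6 - 13*43|/(43*6) = 1/258).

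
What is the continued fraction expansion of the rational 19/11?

Run the Euclidean algorithm on 19 and 11; the successive quotients are the partial quotients a_0, a_1, ... (each step inverts the fractional part left over by the previous one):
  19 = 1*11 + 8, so a_0 = 1.
  11 = 1*8 + 3, so a_1 = 1.
  8 = 2*3 + 2, so a_2 = 2.
  3 = 1*2 + 1, so a_3 = 1.
  2 = 2*1 + 0, so a_4 = 2.
The remainder reaches 0 after 5 divisions, so the expansion has 5 partial quotients, read off in order.

[1; 1, 2, 1, 2]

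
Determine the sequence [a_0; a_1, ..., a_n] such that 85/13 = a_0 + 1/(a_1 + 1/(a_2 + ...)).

Run the Euclidean algorithm on 85 and 13; the successive quotients are the partial quotients a_0, a_1, ... (each step inverts the fractional part left over by the previous one):
  85 = 6*13 + 7, so a_0 = 6.
  13 = 1*7 + 6, so a_1 = 1.
  7 = 1*6 + 1, so a_2 = 1.
  6 = 6*1 + 0, so a_3 = 6.
The remainder reaches 0 after 4 divisions, so the expansion has 4 partial quotients, read off in order.

[6; 1, 1, 6]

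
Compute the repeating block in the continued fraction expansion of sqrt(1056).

Write x_i = (sqrt(1056) + m_i)/d_i with (m_0, d_0) = (0, 1). a_0 = floor(sqrt(1056)) = 32, since 32^2 = 1024 <= 1056 < 1089 = 33^2.
Iterate m_{i+1} = d_i*a_i - m_i, d_{i+1} = (1056 - m_{i+1}^2)/d_i, a_{i+1} = floor((a_0 + m_{i+1})/d_{i+1}):
  m_1 = 1*32 - 0 = 32, d_1 = (1056 - 32^2)/1 = 32/1 = 32, a_1 = floor((32 + 32)/32) = 2.
  m_2 = 32*2 - 32 = 32, d_2 = (1056 - 32^2)/32 = 32/32 = 1, a_2 = floor((32 + 32)/1) = 64.
  m_3 = 1*64 - 32 = 32, d_3 = (1056 - 32^2)/1 = 32/1 = 32: (m_3, d_3) = (m_1, d_1) = (32, 32), so from here the quotients repeat a_1, a_2; the period length is 2.
Hence the expansion of sqrt(1056) is a_0 = 32 followed by the repeating block 2, 64 (period 2).

[32; (2, 64)]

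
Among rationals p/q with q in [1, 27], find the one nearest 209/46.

Expand x = 209/46 as a continued fraction with the Euclidean algorithm:
  209 = 4*46 + 25, so a_0 = 4.
  46 = 1*25 + 21, so a_1 = 1.
  25 = 1*21 + 4, so a_2 = 1.
  21 = 5*4 + 1, so a_3 = 5.
  4 = 4*1 + 0, so a_4 = 4.
so x = [4; 1, 1, 5, 4].
Convergents (p_i = a_i*p_{i-1} + p_{i-2}, q_i = a_i*q_{i-1} + q_{i-2} with p_{-2}=0, p_{-1}=1, q_{-2}=1, q_{-1}=0), until the denominator exceeds 27:
  i=0: a_0=4, p_0 = 4*1 + 0 = 4, q_0 = 4*0 + 1 = 1.
  i=1: a_1=1, p_1 = 1*4 + 1 = 5, q_1 = 1*1 + 0 = 1.
  i=2: a_2=1, p_2 = 1*5 + 4 = 9, q_2 = 1*1 + 1 = 2.
  i=3: a_3=5, p_3 = 5*9 + 5 = 50, q_3 = 5*2 + 1 = 11.
  i=4: a_4=4, p_4 = 4*50 + 9 = 209, q_4 = 4*11 + 2 = 46.
q_4 = 46 > 27, so the last convergent with denominator <= 27 is p_3/q_3 = 50/11.
The closest fraction with denominator <= 27 is either p_3/q_3 or the intermediate fraction (k*p_3 + p_2)/(k*q_3 + q_2) with the largest k >= 1 whose denominator stays <= 27; these approach x as k grows, and every other convergent or intermediate fraction in range is farther away.
Largest k: floor((27 - q_2)/q_3) = floor((27 - 2)/11) = 2.
That gives (2*50 + 9)/(2*11 + 2) = 109/24.
Compare the errors: |x - 50/11| = |209*11 - 50*46|/(46*11) = 1/506, and |x - 109/24| = |209*24 - 109*46|/(46*24) = 2/1104.
Cross-multiplying, 2*506 = 1012 < 1104 = 1*1104, so 2/1104 is smaller: the intermediate fraction 109/24 is closer to x than 50/11.

109/24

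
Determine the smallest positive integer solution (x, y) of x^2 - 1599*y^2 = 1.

First expand sqrt(1599) as a continued fraction. With x_i = (sqrt(1599) + m_i)/d_i and (m_0, d_0) = (0, 1): a_0 = floor(sqrt(1599)) = 39, since 39^2 = 1521 <= 1599 < 1600 = 40^2.
Iterate m_{i+1} = d_i*a_i - m_i, d_{i+1} = (1599 - m_{i+1}^2)/d_i, a_{i+1} = floor((a_0 + m_{i+1})/d_{i+1}):
  m_1 = 1*39 - 0 = 39, d_1 = (1599 - 39^2)/1 = 78/1 = 78, a_1 = floor((39 + 39)/78) = 1.
  m_2 = 78*1 - 39 = 39, d_2 = (1599 - 39^2)/78 = 78/78 = 1, a_2 = floor((39 + 39)/1) = 78.
  m_3 = 1*78 - 39 = 39, d_3 = (1599 - 39^2)/1 = 78/1 = 78: (m_3, d_3) = (m_1, d_1) = (39, 78), so from here the quotients repeat a_1, a_2; the period length is 2.
So sqrt(1599) = [39; (1, 78)] with period length k = 2.
k is even, so the fundamental solution of x^2 - 1599y^2 = 1 is (p_{k-1}, q_{k-1}) = (p_1, q_1); compute convergents through index 1.
Convergents (p_i = a_i*p_{i-1} + p_{i-2}, q_i = a_i*q_{i-1} + q_{i-2} with p_{-2}=0, p_{-1}=1, q_{-2}=1, q_{-1}=0):
  i=0: a_0=39, p_0 = 39*1 + 0 = 39, q_0 = 39*0 + 1 = 1.
  i=1: a_1=1, p_1 = 1*39 + 1 = 40, q_1 = 1*1 + 0 = 1.
Check: 40^2 - 1599*1^2 = 1600 - 1599 = 1, so (x, y) = (40, 1) solves the equation, and by the theorem it is the least positive solution.

(x, y) = (40, 1)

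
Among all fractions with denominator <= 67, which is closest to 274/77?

Expand x = 274/77 as a continued fraction with the Euclidean algorithm:
  274 = 3*77 + 43, so a_0 = 3.
  77 = 1*43 + 34, so a_1 = 1.
  43 = 1*34 + 9, so a_2 = 1.
  34 = 3*9 + 7, so a_3 = 3.
  9 = 1*7 + 2, so a_4 = 1.
  7 = 3*2 + 1, so a_5 = 3.
  2 = 2*1 + 0, so a_6 = 2.
so x = [3; 1, 1, 3, 1, 3, 2].
Convergents (p_i = a_i*p_{i-1} + p_{i-2}, q_i = a_i*q_{i-1} + q_{i-2} with p_{-2}=0, p_{-1}=1, q_{-2}=1, q_{-1}=0), until the denominator exceeds 67:
  i=0: a_0=3, p_0 = 3*1 + 0 = 3, q_0 = 3*0 + 1 = 1.
  i=1: a_1=1, p_1 = 1*3 + 1 = 4, q_1 = 1*1 + 0 = 1.
  i=2: a_2=1, p_2 = 1*4 + 3 = 7, q_2 = 1*1 + 1 = 2.
  i=3: a_3=3, p_3 = 3*7 + 4 = 25, q_3 = 3*2 + 1 = 7.
  i=4: a_4=1, p_4 = 1*25 + 7 = 32, q_4 = 1*7 + 2 = 9.
  i=5: a_5=3, p_5 = 3*32 + 25 = 121, q_5 = 3*9 + 7 = 34.
  i=6: a_6=2, p_6 = 2*121 + 32 = 274, q_6 = 2*34 + 9 = 77.
q_6 = 77 > 67, so the last convergent with denominator <= 67 is p_5/q_5 = 121/34.
The closest fraction with denominator <= 67 is either p_5/q_5 or the intermediate fraction (k*p_5 + p_4)/(k*q_5 + q_4) with the largest k >= 1 whose denominator stays <= 67; these approach x as k grows, and every other convergent or intermediate fraction in range is farther away.
Largest k: floor((67 - q_4)/q_5) = floor((67 - 9)/34) = 1.
That gives (1*121 + 32)/(1*34 + 9) = 153/43.
Compare the errors: |x - 121/34| = |274*34 - 121*77|/(77*34) = 1/2618, and |x - 153/43| = |274*43 - 153*77|/(77*43) = 1/3311.
Cross-multiplying, 1*2618 = 2618 < 3311 = 1*3311, so 1/3311 is smaller: the intermediate fraction 153/43 is closer to x than 121/34.

153/43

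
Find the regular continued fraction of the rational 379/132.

[2; 1, 6, 1, 3, 4]

Run the Euclidean algorithm on 379 and 132; the successive quotients are the partial quotients a_0, a_1, ... (each step inverts the fractional part left over by the previous one):
  379 = 2*132 + 115, so a_0 = 2.
  132 = 1*115 + 17, so a_1 = 1.
  115 = 6*17 + 13, so a_2 = 6.
  17 = 1*13 + 4, so a_3 = 1.
  13 = 3*4 + 1, so a_4 = 3.
  4 = 4*1 + 0, so a_5 = 4.
The remainder reaches 0 after 6 divisions, so the expansion has 6 partial quotients, read off in order.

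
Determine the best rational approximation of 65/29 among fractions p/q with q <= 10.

Expand x = 65/29 as a continued fraction with the Euclidean algorithm:
  65 = 2*29 + 7, so a_0 = 2.
  29 = 4*7 + 1, so a_1 = 4.
  7 = 7*1 + 0, so a_2 = 7.
so x = [2; 4, 7].
Convergents (p_i = a_i*p_{i-1} + p_{i-2}, q_i = a_i*q_{i-1} + q_{i-2} with p_{-2}=0, p_{-1}=1, q_{-2}=1, q_{-1}=0), until the denominator exceeds 10:
  i=0: a_0=2, p_0 = 2*1 + 0 = 2, q_0 = 2*0 + 1 = 1.
  i=1: a_1=4, p_1 = 4*2 + 1 = 9, q_1 = 4*1 + 0 = 4.
  i=2: a_2=7, p_2 = 7*9 + 2 = 65, q_2 = 7*4 + 1 = 29.
q_2 = 29 > 10, so the last convergent with denominator <= 10 is p_1/q_1 = 9/4.
The closest fraction with denominator <= 10 is either p_1/q_1 or the intermediate fraction (k*p_1 + p_0)/(k*q_1 + q_0) with the largest k >= 1 whose denominator stays <= 10; these approach x as k grows, and every other convergent or intermediate fraction in range is farther away.
Largest k: floor((10 - q_0)/q_1) = floor((10 - 1)/4) = 2.
That gives (2*9 + 2)/(2*4 + 1) = 20/9.
Compare the errors: |x - 9/4| = |65*4 - 9*29|/(29*4) = 1/116, and |x - 20/9| = |65*9 - 20*29|/(29*9) = 5/261.
Cross-multiplying, 1*261 = 261 < 580 = 5*116, so 1/116 is smaller: the convergent 9/4 is closer to x than 20/9.

9/4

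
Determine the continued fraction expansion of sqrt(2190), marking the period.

Write x_i = (sqrt(2190) + m_i)/d_i with (m_0, d_0) = (0, 1). a_0 = floor(sqrt(2190)) = 46, since 46^2 = 2116 <= 2190 < 2209 = 47^2.
Iterate m_{i+1} = d_i*a_i - m_i, d_{i+1} = (2190 - m_{i+1}^2)/d_i, a_{i+1} = floor((a_0 + m_{i+1})/d_{i+1}):
  m_1 = 1*46 - 0 = 46, d_1 = (2190 - 46^2)/1 = 74/1 = 74, a_1 = floor((46 + 46)/74) = 1.
  m_2 = 74*1 - 46 = 28, d_2 = (2190 - 28^2)/74 = 1406/74 = 19, a_2 = floor((46 + 28)/19) = 3.
  m_3 = 19*3 - 28 = 29, d_3 = (2190 - 29^2)/19 = 1349/19 = 71, a_3 = floor((46 + 29)/71) = 1.
  m_4 = 71*1 - 29 = 42, d_4 = (2190 - 42^2)/71 = 426/71 = 6, a_4 = floor((46 + 42)/6) = 14.
  m_5 = 6*14 - 42 = 42, d_5 = (2190 - 42^2)/6 = 426/6 = 71, a_5 = floor((46 + 42)/71) = 1.
  m_6 = 71*1 - 42 = 29, d_6 = (2190 - 29^2)/71 = 1349/71 = 19, a_6 = floor((46 + 29)/19) = 3.
  m_7 = 19*3 - 29 = 28, d_7 = (2190 - 28^2)/19 = 1406/19 = 74, a_7 = floor((46 + 28)/74) = 1.
  m_8 = 74*1 - 28 = 46, d_8 = (2190 - 46^2)/74 = 74/74 = 1, a_8 = floor((46 + 46)/1) = 92.
  m_9 = 1*92 - 46 = 46, d_9 = (2190 - 46^2)/1 = 74/1 = 74: (m_9, d_9) = (m_1, d_1) = (46, 74), so from here the quotients repeat a_1, ..., a_8; the period length is 8.
Hence the expansion of sqrt(2190) is a_0 = 46 followed by the repeating block 1, 3, 1, 14, 1, 3, 1, 92 (period 8).

[46; (1, 3, 1, 14, 1, 3, 1, 92)]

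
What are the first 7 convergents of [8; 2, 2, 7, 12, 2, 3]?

8/1, 17/2, 42/5, 311/37, 3774/449, 7859/935, 27351/3254

Using the convergent recurrence p_i = a_i*p_{i-1} + p_{i-2}, q_i = a_i*q_{i-1} + q_{i-2} with p_{-2}=0, p_{-1}=1, q_{-2}=1, q_{-1}=0:
  i=0: a_0=8, p_0 = 8*1 + 0 = 8, q_0 = 8*0 + 1 = 1.
  i=1: a_1=2, p_1 = 2*8 + 1 = 17, q_1 = 2*1 + 0 = 2.
  i=2: a_2=2, p_2 = 2*17 + 8 = 42, q_2 = 2*2 + 1 = 5.
  i=3: a_3=7, p_3 = 7*42 + 17 = 311, q_3 = 7*5 + 2 = 37.
  i=4: a_4=12, p_4 = 12*311 + 42 = 3774, q_4 = 12*37 + 5 = 449.
  i=5: a_5=2, p_5 = 2*3774 + 311 = 7859, q_5 = 2*449 + 37 = 935.
  i=6: a_6=3, p_6 = 3*7859 + 3774 = 27351, q_6 = 3*935 + 449 = 3254.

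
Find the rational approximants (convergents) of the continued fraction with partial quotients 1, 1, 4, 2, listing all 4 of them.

1/1, 2/1, 9/5, 20/11

Using the convergent recurrence p_i = a_i*p_{i-1} + p_{i-2}, q_i = a_i*q_{i-1} + q_{i-2} with p_{-2}=0, p_{-1}=1, q_{-2}=1, q_{-1}=0:
  i=0: a_0=1, p_0 = 1*1 + 0 = 1, q_0 = 1*0 + 1 = 1.
  i=1: a_1=1, p_1 = 1*1 + 1 = 2, q_1 = 1*1 + 0 = 1.
  i=2: a_2=4, p_2 = 4*2 + 1 = 9, q_2 = 4*1 + 1 = 5.
  i=3: a_3=2, p_3 = 2*9 + 2 = 20, q_3 = 2*5 + 1 = 11.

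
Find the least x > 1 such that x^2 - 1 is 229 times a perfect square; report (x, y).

First expand sqrt(229) as a continued fraction. With x_i = (sqrt(229) + m_i)/d_i and (m_0, d_0) = (0, 1): a_0 = floor(sqrt(229)) = 15, since 15^2 = 225 <= 229 < 256 = 16^2.
Iterate m_{i+1} = d_i*a_i - m_i, d_{i+1} = (229 - m_{i+1}^2)/d_i, a_{i+1} = floor((a_0 + m_{i+1})/d_{i+1}):
  m_1 = 1*15 - 0 = 15, d_1 = (229 - 15^2)/1 = 4/1 = 4, a_1 = floor((15 + 15)/4) = 7.
  m_2 = 4*7 - 15 = 13, d_2 = (229 - 13^2)/4 = 60/4 = 15, a_2 = floor((15 + 13)/15) = 1.
  m_3 = 15*1 - 13 = 2, d_3 = (229 - 2^2)/15 = 225/15 = 15, a_3 = floor((15 + 2)/15) = 1.
  m_4 = 15*1 - 2 = 13, d_4 = (229 - 13^2)/15 = 60/15 = 4, a_4 = floor((15 + 13)/4) = 7.
  m_5 = 4*7 - 13 = 15, d_5 = (229 - 15^2)/4 = 4/4 = 1, a_5 = floor((15 + 15)/1) = 30.
  m_6 = 1*30 - 15 = 15, d_6 = (229 - 15^2)/1 = 4/1 = 4: (m_6, d_6) = (m_1, d_1) = (15, 4), so from here the quotients repeat a_1, ..., a_5; the period length is 5.
So sqrt(229) = [15; (7, 1, 1, 7, 30)] with period length k = 5.
k is odd, so (p_{k-1}, q_{k-1}) only solves x^2 - 229y^2 = -1 and the fundamental solution of x^2 - 229y^2 = 1 is (p_{2k-1}, q_{2k-1}) = (p_9, q_9); compute convergents through index 9, running through the period twice.
Convergents (p_i = a_i*p_{i-1} + p_{i-2}, q_i = a_i*q_{i-1} + q_{i-2} with p_{-2}=0, p_{-1}=1, q_{-2}=1, q_{-1}=0):
  i=0: a_0=15, p_0 = 15*1 + 0 = 15, q_0 = 15*0 + 1 = 1.
  i=1: a_1=7, p_1 = 7*15 + 1 = 106, q_1 = 7*1 + 0 = 7.
  i=2: a_2=1, p_2 = 1*106 + 15 = 121, q_2 = 1*7 + 1 = 8.
  i=3: a_3=1, p_3 = 1*121 + 106 = 227, q_3 = 1*8 + 7 = 15.
  i=4: a_4=7, p_4 = 7*227 + 121 = 1710, q_4 = 7*15 + 8 = 113.
  i=5: a_5=30, p_5 = 30*1710 + 227 = 51527, q_5 = 30*113 + 15 = 3405.
  i=6: a_6=7, p_6 = 7*51527 + 1710 = 362399, q_6 = 7*3405 + 113 = 23948.
  i=7: a_7=1, p_7 = 1*362399 + 51527 = 413926, q_7 = 1*23948 + 3405 = 27353.
  i=8: a_8=1, p_8 = 1*413926 + 362399 = 776325, q_8 = 1*27353 + 23948 = 51301.
  i=9: a_9=7, p_9 = 7*776325 + 413926 = 5848201, q_9 = 7*51301 + 27353 = 386460.
Indeed p_4^2 - 229*q_4^2 = 2924100 - 2924101 = -1, not +1.
Check: 5848201^2 - 229*386460^2 = 34201454936401 - 34201454936400 = 1, so (x, y) = (5848201, 386460) solves the equation, and by the theorem it is the least positive solution.

(x, y) = (5848201, 386460)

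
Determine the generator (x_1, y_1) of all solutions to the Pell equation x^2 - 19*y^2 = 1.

(x, y) = (170, 39)

First expand sqrt(19) as a continued fraction. With x_i = (sqrt(19) + m_i)/d_i and (m_0, d_0) = (0, 1): a_0 = floor(sqrt(19)) = 4, since 4^2 = 16 <= 19 < 25 = 5^2.
Iterate m_{i+1} = d_i*a_i - m_i, d_{i+1} = (19 - m_{i+1}^2)/d_i, a_{i+1} = floor((a_0 + m_{i+1})/d_{i+1}):
  m_1 = 1*4 - 0 = 4, d_1 = (19 - 4^2)/1 = 3/1 = 3, a_1 = floor((4 + 4)/3) = 2.
  m_2 = 3*2 - 4 = 2, d_2 = (19 - 2^2)/3 = 15/3 = 5, a_2 = floor((4 + 2)/5) = 1.
  m_3 = 5*1 - 2 = 3, d_3 = (19 - 3^2)/5 = 10/5 = 2, a_3 = floor((4 + 3)/2) = 3.
  m_4 = 2*3 - 3 = 3, d_4 = (19 - 3^2)/2 = 10/2 = 5, a_4 = floor((4 + 3)/5) = 1.
  m_5 = 5*1 - 3 = 2, d_5 = (19 - 2^2)/5 = 15/5 = 3, a_5 = floor((4 + 2)/3) = 2.
  m_6 = 3*2 - 2 = 4, d_6 = (19 - 4^2)/3 = 3/3 = 1, a_6 = floor((4 + 4)/1) = 8.
  m_7 = 1*8 - 4 = 4, d_7 = (19 - 4^2)/1 = 3/1 = 3: (m_7, d_7) = (m_1, d_1) = (4, 3), so from here the quotients repeat a_1, ..., a_6; the period length is 6.
So sqrt(19) = [4; (2, 1, 3, 1, 2, 8)] with period length k = 6.
k is even, so the fundamental solution of x^2 - 19y^2 = 1 is (p_{k-1}, q_{k-1}) = (p_5, q_5); compute convergents through index 5.
Convergents (p_i = a_i*p_{i-1} + p_{i-2}, q_i = a_i*q_{i-1} + q_{i-2} with p_{-2}=0, p_{-1}=1, q_{-2}=1, q_{-1}=0):
  i=0: a_0=4, p_0 = 4*1 + 0 = 4, q_0 = 4*0 + 1 = 1.
  i=1: a_1=2, p_1 = 2*4 + 1 = 9, q_1 = 2*1 + 0 = 2.
  i=2: a_2=1, p_2 = 1*9 + 4 = 13, q_2 = 1*2 + 1 = 3.
  i=3: a_3=3, p_3 = 3*13 + 9 = 48, q_3 = 3*3 + 2 = 11.
  i=4: a_4=1, p_4 = 1*48 + 13 = 61, q_4 = 1*11 + 3 = 14.
  i=5: a_5=2, p_5 = 2*61 + 48 = 170, q_5 = 2*14 + 11 = 39.
Check: 170^2 - 19*39^2 = 28900 - 28899 = 1, so (x, y) = (170, 39) solves the equation, and by the theorem it is the least positive solution.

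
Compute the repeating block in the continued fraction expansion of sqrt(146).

[12; (12, 24)]

Write x_i = (sqrt(146) + m_i)/d_i with (m_0, d_0) = (0, 1). a_0 = floor(sqrt(146)) = 12, since 12^2 = 144 <= 146 < 169 = 13^2.
Iterate m_{i+1} = d_i*a_i - m_i, d_{i+1} = (146 - m_{i+1}^2)/d_i, a_{i+1} = floor((a_0 + m_{i+1})/d_{i+1}):
  m_1 = 1*12 - 0 = 12, d_1 = (146 - 12^2)/1 = 2/1 = 2, a_1 = floor((12 + 12)/2) = 12.
  m_2 = 2*12 - 12 = 12, d_2 = (146 - 12^2)/2 = 2/2 = 1, a_2 = floor((12 + 12)/1) = 24.
  m_3 = 1*24 - 12 = 12, d_3 = (146 - 12^2)/1 = 2/1 = 2: (m_3, d_3) = (m_1, d_1) = (12, 2), so from here the quotients repeat a_1, a_2; the period length is 2.
Hence the expansion of sqrt(146) is a_0 = 12 followed by the repeating block 12, 24 (period 2).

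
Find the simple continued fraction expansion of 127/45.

Run the Euclidean algorithm on 127 and 45; the successive quotients are the partial quotients a_0, a_1, ... (each step inverts the fractional part left over by the previous one):
  127 = 2*45 + 37, so a_0 = 2.
  45 = 1*37 + 8, so a_1 = 1.
  37 = 4*8 + 5, so a_2 = 4.
  8 = 1*5 + 3, so a_3 = 1.
  5 = 1*3 + 2, so a_4 = 1.
  3 = 1*2 + 1, so a_5 = 1.
  2 = 2*1 + 0, so a_6 = 2.
The remainder reaches 0 after 7 divisions, so the expansion has 7 partial quotients, read off in order.

[2; 1, 4, 1, 1, 1, 2]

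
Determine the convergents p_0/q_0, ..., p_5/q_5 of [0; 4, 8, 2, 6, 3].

Using the convergent recurrence p_i = a_i*p_{i-1} + p_{i-2}, q_i = a_i*q_{i-1} + q_{i-2} with p_{-2}=0, p_{-1}=1, q_{-2}=1, q_{-1}=0:
  i=0: a_0=0, p_0 = 0*1 + 0 = 0, q_0 = 0*0 + 1 = 1.
  i=1: a_1=4, p_1 = 4*0 + 1 = 1, q_1 = 4*1 + 0 = 4.
  i=2: a_2=8, p_2 = 8*1 + 0 = 8, q_2 = 8*4 + 1 = 33.
  i=3: a_3=2, p_3 = 2*8 + 1 = 17, q_3 = 2*33 + 4 = 70.
  i=4: a_4=6, p_4 = 6*17 + 8 = 110, q_4 = 6*70 + 33 = 453.
  i=5: a_5=3, p_5 = 3*110 + 17 = 347, q_5 = 3*453 + 70 = 1429.

0/1, 1/4, 8/33, 17/70, 110/453, 347/1429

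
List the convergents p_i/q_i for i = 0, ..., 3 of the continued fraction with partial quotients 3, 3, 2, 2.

Using the convergent recurrence p_i = a_i*p_{i-1} + p_{i-2}, q_i = a_i*q_{i-1} + q_{i-2} with p_{-2}=0, p_{-1}=1, q_{-2}=1, q_{-1}=0:
  i=0: a_0=3, p_0 = 3*1 + 0 = 3, q_0 = 3*0 + 1 = 1.
  i=1: a_1=3, p_1 = 3*3 + 1 = 10, q_1 = 3*1 + 0 = 3.
  i=2: a_2=2, p_2 = 2*10 + 3 = 23, q_2 = 2*3 + 1 = 7.
  i=3: a_3=2, p_3 = 2*23 + 10 = 56, q_3 = 2*7 + 3 = 17.

3/1, 10/3, 23/7, 56/17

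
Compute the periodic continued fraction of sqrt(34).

Write x_i = (sqrt(34) + m_i)/d_i with (m_0, d_0) = (0, 1). a_0 = floor(sqrt(34)) = 5, since 5^2 = 25 <= 34 < 36 = 6^2.
Iterate m_{i+1} = d_i*a_i - m_i, d_{i+1} = (34 - m_{i+1}^2)/d_i, a_{i+1} = floor((a_0 + m_{i+1})/d_{i+1}):
  m_1 = 1*5 - 0 = 5, d_1 = (34 - 5^2)/1 = 9/1 = 9, a_1 = floor((5 + 5)/9) = 1.
  m_2 = 9*1 - 5 = 4, d_2 = (34 - 4^2)/9 = 18/9 = 2, a_2 = floor((5 + 4)/2) = 4.
  m_3 = 2*4 - 4 = 4, d_3 = (34 - 4^2)/2 = 18/2 = 9, a_3 = floor((5 + 4)/9) = 1.
  m_4 = 9*1 - 4 = 5, d_4 = (34 - 5^2)/9 = 9/9 = 1, a_4 = floor((5 + 5)/1) = 10.
  m_5 = 1*10 - 5 = 5, d_5 = (34 - 5^2)/1 = 9/1 = 9: (m_5, d_5) = (m_1, d_1) = (5, 9), so from here the quotients repeat a_1, ..., a_4; the period length is 4.
Hence the expansion of sqrt(34) is a_0 = 5 followed by the repeating block 1, 4, 1, 10 (period 4).

[5; (1, 4, 1, 10)]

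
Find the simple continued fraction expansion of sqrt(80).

Write x_i = (sqrt(80) + m_i)/d_i with (m_0, d_0) = (0, 1). a_0 = floor(sqrt(80)) = 8, since 8^2 = 64 <= 80 < 81 = 9^2.
Iterate m_{i+1} = d_i*a_i - m_i, d_{i+1} = (80 - m_{i+1}^2)/d_i, a_{i+1} = floor((a_0 + m_{i+1})/d_{i+1}):
  m_1 = 1*8 - 0 = 8, d_1 = (80 - 8^2)/1 = 16/1 = 16, a_1 = floor((8 + 8)/16) = 1.
  m_2 = 16*1 - 8 = 8, d_2 = (80 - 8^2)/16 = 16/16 = 1, a_2 = floor((8 + 8)/1) = 16.
  m_3 = 1*16 - 8 = 8, d_3 = (80 - 8^2)/1 = 16/1 = 16: (m_3, d_3) = (m_1, d_1) = (8, 16), so from here the quotients repeat a_1, a_2; the period length is 2.
Hence the expansion of sqrt(80) is a_0 = 8 followed by the repeating block 1, 16 (period 2).

[8; (1, 16)]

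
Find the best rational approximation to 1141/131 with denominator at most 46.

Expand x = 1141/131 as a continued fraction with the Euclidean algorithm:
  1141 = 8*131 + 93, so a_0 = 8.
  131 = 1*93 + 38, so a_1 = 1.
  93 = 2*38 + 17, so a_2 = 2.
  38 = 2*17 + 4, so a_3 = 2.
  17 = 4*4 + 1, so a_4 = 4.
  4 = 4*1 + 0, so a_5 = 4.
so x = [8; 1, 2, 2, 4, 4].
Convergents (p_i = a_i*p_{i-1} + p_{i-2}, q_i = a_i*q_{i-1} + q_{i-2} with p_{-2}=0, p_{-1}=1, q_{-2}=1, q_{-1}=0), until the denominator exceeds 46:
  i=0: a_0=8, p_0 = 8*1 + 0 = 8, q_0 = 8*0 + 1 = 1.
  i=1: a_1=1, p_1 = 1*8 + 1 = 9, q_1 = 1*1 + 0 = 1.
  i=2: a_2=2, p_2 = 2*9 + 8 = 26, q_2 = 2*1 + 1 = 3.
  i=3: a_3=2, p_3 = 2*26 + 9 = 61, q_3 = 2*3 + 1 = 7.
  i=4: a_4=4, p_4 = 4*61 + 26 = 270, q_4 = 4*7 + 3 = 31.
  i=5: a_5=4, p_5 = 4*270 + 61 = 1141, q_5 = 4*31 + 7 = 131.
q_5 = 131 > 46, so the last convergent with denominator <= 46 is p_4/q_4 = 270/31.
The closest fraction with denominator <= 46 is either p_4/q_4 or the intermediate fraction (k*p_4 + p_3)/(k*q_4 + q_3) with the largest k >= 1 whose denominator stays <= 46; these approach x as k grows, and every other convergent or intermediate fraction in range is farther away.
Largest k: floor((46 - q_3)/q_4) = floor((46 - 7)/31) = 1.
That gives (1*270 + 61)/(1*31 + 7) = 331/38.
Compare the errors: |x - 270/31| = |1141*31 - 270*131|/(131*31) = 1/4061, and |x - 331/38| = |1141*38 - 331*131|/(131*38) = 3/4978.
Cross-multiplying, 1*4978 = 4978 < 12183 = 3*4061, so 1/4061 is smaller: the convergent 270/31 is closer to x than 331/38.

270/31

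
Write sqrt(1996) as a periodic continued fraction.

Write x_i = (sqrt(1996) + m_i)/d_i with (m_0, d_0) = (0, 1). a_0 = floor(sqrt(1996)) = 44, since 44^2 = 1936 <= 1996 < 2025 = 45^2.
Iterate m_{i+1} = d_i*a_i - m_i, d_{i+1} = (1996 - m_{i+1}^2)/d_i, a_{i+1} = floor((a_0 + m_{i+1})/d_{i+1}):
  m_1 = 1*44 - 0 = 44, d_1 = (1996 - 44^2)/1 = 60/1 = 60, a_1 = floor((44 + 44)/60) = 1.
  m_2 = 60*1 - 44 = 16, d_2 = (1996 - 16^2)/60 = 1740/60 = 29, a_2 = floor((44 + 16)/29) = 2.
  m_3 = 29*2 - 16 = 42, d_3 = (1996 - 42^2)/29 = 232/29 = 8, a_3 = floor((44 + 42)/8) = 10.
  m_4 = 8*10 - 42 = 38, d_4 = (1996 - 38^2)/8 = 552/8 = 69, a_4 = floor((44 + 38)/69) = 1.
  m_5 = 69*1 - 38 = 31, d_5 = (1996 - 31^2)/69 = 1035/69 = 15, a_5 = floor((44 + 31)/15) = 5.
  m_6 = 15*5 - 31 = 44, d_6 = (1996 - 44^2)/15 = 60/15 = 4, a_6 = floor((44 + 44)/4) = 22.
  m_7 = 4*22 - 44 = 44, d_7 = (1996 - 44^2)/4 = 60/4 = 15, a_7 = floor((44 + 44)/15) = 5.
  m_8 = 15*5 - 44 = 31, d_8 = (1996 - 31^2)/15 = 1035/15 = 69, a_8 = floor((44 + 31)/69) = 1.
  m_9 = 69*1 - 31 = 38, d_9 = (1996 - 38^2)/69 = 552/69 = 8, a_9 = floor((44 + 38)/8) = 10.
  m_10 = 8*10 - 38 = 42, d_10 = (1996 - 42^2)/8 = 232/8 = 29, a_10 = floor((44 + 42)/29) = 2.
  m_11 = 29*2 - 42 = 16, d_11 = (1996 - 16^2)/29 = 1740/29 = 60, a_11 = floor((44 + 16)/60) = 1.
  m_12 = 60*1 - 16 = 44, d_12 = (1996 - 44^2)/60 = 60/60 = 1, a_12 = floor((44 + 44)/1) = 88.
  m_13 = 1*88 - 44 = 44, d_13 = (1996 - 44^2)/1 = 60/1 = 60: (m_13, d_13) = (m_1, d_1) = (44, 60), so from here the quotients repeat a_1, ..., a_12; the period length is 12.
Hence the expansion of sqrt(1996) is a_0 = 44 followed by the repeating block 1, 2, 10, 1, 5, 22, 5, 1, 10, 2, 1, 88 (period 12).

[44; (1, 2, 10, 1, 5, 22, 5, 1, 10, 2, 1, 88)]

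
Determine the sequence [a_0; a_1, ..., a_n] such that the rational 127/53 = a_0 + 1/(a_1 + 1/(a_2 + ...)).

Run the Euclidean algorithm on 127 and 53; the successive quotients are the partial quotients a_0, a_1, ... (each step inverts the fractional part left over by the previous one):
  127 = 2*53 + 21, so a_0 = 2.
  53 = 2*21 + 11, so a_1 = 2.
  21 = 1*11 + 10, so a_2 = 1.
  11 = 1*10 + 1, so a_3 = 1.
  10 = 10*1 + 0, so a_4 = 10.
The remainder reaches 0 after 5 divisions, so the expansion has 5 partial quotients, read off in order.

[2; 2, 1, 1, 10]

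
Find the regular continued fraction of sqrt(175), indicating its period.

[13; (4, 2, 1, 2, 4, 26)]

Write x_i = (sqrt(175) + m_i)/d_i with (m_0, d_0) = (0, 1). a_0 = floor(sqrt(175)) = 13, since 13^2 = 169 <= 175 < 196 = 14^2.
Iterate m_{i+1} = d_i*a_i - m_i, d_{i+1} = (175 - m_{i+1}^2)/d_i, a_{i+1} = floor((a_0 + m_{i+1})/d_{i+1}):
  m_1 = 1*13 - 0 = 13, d_1 = (175 - 13^2)/1 = 6/1 = 6, a_1 = floor((13 + 13)/6) = 4.
  m_2 = 6*4 - 13 = 11, d_2 = (175 - 11^2)/6 = 54/6 = 9, a_2 = floor((13 + 11)/9) = 2.
  m_3 = 9*2 - 11 = 7, d_3 = (175 - 7^2)/9 = 126/9 = 14, a_3 = floor((13 + 7)/14) = 1.
  m_4 = 14*1 - 7 = 7, d_4 = (175 - 7^2)/14 = 126/14 = 9, a_4 = floor((13 + 7)/9) = 2.
  m_5 = 9*2 - 7 = 11, d_5 = (175 - 11^2)/9 = 54/9 = 6, a_5 = floor((13 + 11)/6) = 4.
  m_6 = 6*4 - 11 = 13, d_6 = (175 - 13^2)/6 = 6/6 = 1, a_6 = floor((13 + 13)/1) = 26.
  m_7 = 1*26 - 13 = 13, d_7 = (175 - 13^2)/1 = 6/1 = 6: (m_7, d_7) = (m_1, d_1) = (13, 6), so from here the quotients repeat a_1, ..., a_6; the period length is 6.
Hence the expansion of sqrt(175) is a_0 = 13 followed by the repeating block 4, 2, 1, 2, 4, 26 (period 6).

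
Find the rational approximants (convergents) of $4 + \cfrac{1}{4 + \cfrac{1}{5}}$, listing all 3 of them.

Using the convergent recurrence p_i = a_i*p_{i-1} + p_{i-2}, q_i = a_i*q_{i-1} + q_{i-2} with p_{-2}=0, p_{-1}=1, q_{-2}=1, q_{-1}=0:
  i=0: a_0=4, p_0 = 4*1 + 0 = 4, q_0 = 4*0 + 1 = 1.
  i=1: a_1=4, p_1 = 4*4 + 1 = 17, q_1 = 4*1 + 0 = 4.
  i=2: a_2=5, p_2 = 5*17 + 4 = 89, q_2 = 5*4 + 1 = 21.

4/1, 17/4, 89/21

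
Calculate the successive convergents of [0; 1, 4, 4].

Using the convergent recurrence p_i = a_i*p_{i-1} + p_{i-2}, q_i = a_i*q_{i-1} + q_{i-2} with p_{-2}=0, p_{-1}=1, q_{-2}=1, q_{-1}=0:
  i=0: a_0=0, p_0 = 0*1 + 0 = 0, q_0 = 0*0 + 1 = 1.
  i=1: a_1=1, p_1 = 1*0 + 1 = 1, q_1 = 1*1 + 0 = 1.
  i=2: a_2=4, p_2 = 4*1 + 0 = 4, q_2 = 4*1 + 1 = 5.
  i=3: a_3=4, p_3 = 4*4 + 1 = 17, q_3 = 4*5 + 1 = 21.

0/1, 1/1, 4/5, 17/21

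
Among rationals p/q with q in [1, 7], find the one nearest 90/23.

Expand x = 90/23 as a continued fraction with the Euclidean algorithm:
  90 = 3*23 + 21, so a_0 = 3.
  23 = 1*21 + 2, so a_1 = 1.
  21 = 10*2 + 1, so a_2 = 10.
  2 = 2*1 + 0, so a_3 = 2.
so x = [3; 1, 10, 2].
Convergents (p_i = a_i*p_{i-1} + p_{i-2}, q_i = a_i*q_{i-1} + q_{i-2} with p_{-2}=0, p_{-1}=1, q_{-2}=1, q_{-1}=0), until the denominator exceeds 7:
  i=0: a_0=3, p_0 = 3*1 + 0 = 3, q_0 = 3*0 + 1 = 1.
  i=1: a_1=1, p_1 = 1*3 + 1 = 4, q_1 = 1*1 + 0 = 1.
  i=2: a_2=10, p_2 = 10*4 + 3 = 43, q_2 = 10*1 + 1 = 11.
q_2 = 11 > 7, so the last convergent with denominator <= 7 is p_1/q_1 = 4/1.
The closest fraction with denominator <= 7 is either p_1/q_1 or the intermediate fraction (k*p_1 + p_0)/(k*q_1 + q_0) with the largest k >= 1 whose denominator stays <= 7; these approach x as k grows, and every other convergent or intermediate fraction in range is farther away.
Largest k: floor((7 - q_0)/q_1) = floor((7 - 1)/1) = 6.
That gives (6*4 + 3)/(6*1 + 1) = 27/7.
Compare the errors: |x - 4/1| = |90*1 - 4*23|/(23*1) = 2/23, and |x - 27/7| = |90*7 - 27*23|/(23*7) = 9/161.
Cross-multiplying, 9*23 = 207 < 322 = 2*161, so 9/161 is smaller: the intermediate fraction 27/7 is closer to x than 4/1.

27/7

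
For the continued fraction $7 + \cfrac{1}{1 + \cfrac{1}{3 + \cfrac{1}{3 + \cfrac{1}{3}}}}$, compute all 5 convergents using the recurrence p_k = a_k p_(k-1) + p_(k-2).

Using the convergent recurrence p_i = a_i*p_{i-1} + p_{i-2}, q_i = a_i*q_{i-1} + q_{i-2} with p_{-2}=0, p_{-1}=1, q_{-2}=1, q_{-1}=0:
  i=0: a_0=7, p_0 = 7*1 + 0 = 7, q_0 = 7*0 + 1 = 1.
  i=1: a_1=1, p_1 = 1*7 + 1 = 8, q_1 = 1*1 + 0 = 1.
  i=2: a_2=3, p_2 = 3*8 + 7 = 31, q_2 = 3*1 + 1 = 4.
  i=3: a_3=3, p_3 = 3*31 + 8 = 101, q_3 = 3*4 + 1 = 13.
  i=4: a_4=3, p_4 = 3*101 + 31 = 334, q_4 = 3*13 + 4 = 43.

7/1, 8/1, 31/4, 101/13, 334/43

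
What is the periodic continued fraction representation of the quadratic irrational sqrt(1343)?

[36; (1, 1, 1, 4, 1, 35, 1, 4, 1, 1, 1, 72)]

Write x_i = (sqrt(1343) + m_i)/d_i with (m_0, d_0) = (0, 1). a_0 = floor(sqrt(1343)) = 36, since 36^2 = 1296 <= 1343 < 1369 = 37^2.
Iterate m_{i+1} = d_i*a_i - m_i, d_{i+1} = (1343 - m_{i+1}^2)/d_i, a_{i+1} = floor((a_0 + m_{i+1})/d_{i+1}):
  m_1 = 1*36 - 0 = 36, d_1 = (1343 - 36^2)/1 = 47/1 = 47, a_1 = floor((36 + 36)/47) = 1.
  m_2 = 47*1 - 36 = 11, d_2 = (1343 - 11^2)/47 = 1222/47 = 26, a_2 = floor((36 + 11)/26) = 1.
  m_3 = 26*1 - 11 = 15, d_3 = (1343 - 15^2)/26 = 1118/26 = 43, a_3 = floor((36 + 15)/43) = 1.
  m_4 = 43*1 - 15 = 28, d_4 = (1343 - 28^2)/43 = 559/43 = 13, a_4 = floor((36 + 28)/13) = 4.
  m_5 = 13*4 - 28 = 24, d_5 = (1343 - 24^2)/13 = 767/13 = 59, a_5 = floor((36 + 24)/59) = 1.
  m_6 = 59*1 - 24 = 35, d_6 = (1343 - 35^2)/59 = 118/59 = 2, a_6 = floor((36 + 35)/2) = 35.
  m_7 = 2*35 - 35 = 35, d_7 = (1343 - 35^2)/2 = 118/2 = 59, a_7 = floor((36 + 35)/59) = 1.
  m_8 = 59*1 - 35 = 24, d_8 = (1343 - 24^2)/59 = 767/59 = 13, a_8 = floor((36 + 24)/13) = 4.
  m_9 = 13*4 - 24 = 28, d_9 = (1343 - 28^2)/13 = 559/13 = 43, a_9 = floor((36 + 28)/43) = 1.
  m_10 = 43*1 - 28 = 15, d_10 = (1343 - 15^2)/43 = 1118/43 = 26, a_10 = floor((36 + 15)/26) = 1.
  m_11 = 26*1 - 15 = 11, d_11 = (1343 - 11^2)/26 = 1222/26 = 47, a_11 = floor((36 + 11)/47) = 1.
  m_12 = 47*1 - 11 = 36, d_12 = (1343 - 36^2)/47 = 47/47 = 1, a_12 = floor((36 + 36)/1) = 72.
  m_13 = 1*72 - 36 = 36, d_13 = (1343 - 36^2)/1 = 47/1 = 47: (m_13, d_13) = (m_1, d_1) = (36, 47), so from here the quotients repeat a_1, ..., a_12; the period length is 12.
Hence the expansion of sqrt(1343) is a_0 = 36 followed by the repeating block 1, 1, 1, 4, 1, 35, 1, 4, 1, 1, 1, 72 (period 12).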